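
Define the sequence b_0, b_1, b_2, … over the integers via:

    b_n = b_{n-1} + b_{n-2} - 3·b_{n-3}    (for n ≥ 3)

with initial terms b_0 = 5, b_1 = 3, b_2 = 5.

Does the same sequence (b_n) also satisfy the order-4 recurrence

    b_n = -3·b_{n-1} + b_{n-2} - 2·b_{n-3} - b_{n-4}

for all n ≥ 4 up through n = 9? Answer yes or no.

Terms b_0..b_9: 5, 3, 5, -7, -11, -33, -23, -23, 53, 99
n=4: candidate gives 15, actual b_4 = -11 ✗

no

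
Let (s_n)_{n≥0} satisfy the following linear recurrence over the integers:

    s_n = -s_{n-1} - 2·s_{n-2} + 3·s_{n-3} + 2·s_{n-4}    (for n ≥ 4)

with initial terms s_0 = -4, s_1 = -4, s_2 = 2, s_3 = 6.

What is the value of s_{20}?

s_4 = -1·6 + -2·2 + 3·-4 + 2·-4 = -30
s_5 = -1·-30 + -2·6 + 3·2 + 2·-4 = 16
s_6 = -1·16 + -2·-30 + 3·6 + 2·2 = 66
s_7 = -1·66 + -2·16 + 3·-30 + 2·6 = -176
s_8 = -1·-176 + -2·66 + 3·16 + 2·-30 = 32
s_9 = -1·32 + -2·-176 + 3·66 + 2·16 = 550
s_10 = -1·550 + -2·32 + 3·-176 + 2·66 = -1010
s_11 = -1·-1010 + -2·550 + 3·32 + 2·-176 = -346
s_12 = -1·-346 + -2·-1010 + 3·550 + 2·32 = 4080
s_13 = -1·4080 + -2·-346 + 3·-1010 + 2·550 = -5318
s_14 = -1·-5318 + -2·4080 + 3·-346 + 2·-1010 = -5900
s_15 = -1·-5900 + -2·-5318 + 3·4080 + 2·-346 = 28084
s_16 = -1·28084 + -2·-5900 + 3·-5318 + 2·4080 = -24078
s_17 = -1·-24078 + -2·28084 + 3·-5900 + 2·-5318 = -60426
s_18 = -1·-60426 + -2·-24078 + 3·28084 + 2·-5900 = 181034
s_19 = -1·181034 + -2·-60426 + 3·-24078 + 2·28084 = -76248
s_20 = -1·-76248 + -2·181034 + 3·-60426 + 2·-24078 = -515254

-515254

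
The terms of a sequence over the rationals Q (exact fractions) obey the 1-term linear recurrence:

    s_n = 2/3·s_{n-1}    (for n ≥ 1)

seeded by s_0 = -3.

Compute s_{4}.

s_1 = 2/3·-3 = -2
s_2 = 2/3·-2 = -4/3
s_3 = 2/3·-4/3 = -8/9
s_4 = 2/3·-8/9 = -16/27

-16/27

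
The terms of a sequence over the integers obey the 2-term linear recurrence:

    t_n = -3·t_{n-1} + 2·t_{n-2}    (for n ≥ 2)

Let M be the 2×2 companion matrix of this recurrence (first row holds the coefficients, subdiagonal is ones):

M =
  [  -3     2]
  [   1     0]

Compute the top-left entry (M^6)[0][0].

1763

(M^6)[0][0] is the top entry after applying M 6 times to the unit state (1, 0). Equivalently it is h_{7} for the auxiliary sequence (h_n) obeying the same recurrence with h_1 = 1 and h_i = 0 for 0 ≤ i < 1:
h_2 = -3·1 + 2·0 = -3
h_3 = -3·-3 + 2·1 = 11
h_4 = -3·11 + 2·-3 = -39
h_5 = -3·-39 + 2·11 = 139
h_6 = -3·139 + 2·-39 = -495
h_7 = -3·-495 + 2·139 = 1763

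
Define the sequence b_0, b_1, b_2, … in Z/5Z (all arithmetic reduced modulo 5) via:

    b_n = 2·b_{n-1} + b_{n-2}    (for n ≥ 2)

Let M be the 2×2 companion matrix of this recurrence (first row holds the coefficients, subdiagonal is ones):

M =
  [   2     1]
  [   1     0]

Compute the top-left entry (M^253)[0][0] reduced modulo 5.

(M^253)[0][0] is the top entry after applying M 253 times to the unit state (1, 0). Equivalently it is h_{254} for the auxiliary sequence (h_n) obeying the same recurrence with h_1 = 1 and h_i = 0 for 0 ≤ i < 1:
h_2 = 2·1 + 1·0 = 2
h_3 = 2·2 + 1·1 = 0
h_4 = 2·0 + 1·2 = 2
h_5 = 2·2 + 1·0 = 4
h_6 = 2·4 + 1·2 = 0
h_7 = 2·0 + 1·4 = 4
h_8 = 2·4 + 1·0 = 3
h_9 = 2·3 + 1·4 = 0
h_10 = 2·0 + 1·3 = 3
h_11 = 2·3 + 1·0 = 1
h_12 = 2·1 + 1·3 = 0
h_13 = 2·0 + 1·1 = 1
(h_12, h_13) = (0, 1) = (h_0, h_1), so the sequence has period 12.
254 ≡ 2 (mod 12), hence h_254 = h_2 = 2.

2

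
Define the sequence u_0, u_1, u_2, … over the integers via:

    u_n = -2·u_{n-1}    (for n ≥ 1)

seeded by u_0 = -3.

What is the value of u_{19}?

1572864

u_1 = -2·-3 = 6
u_2 = -2·6 = -12
u_3 = -2·-12 = 24
u_4 = -2·24 = -48
u_5 = -2·-48 = 96
u_6 = -2·96 = -192
u_7 = -2·-192 = 384
u_8 = -2·384 = -768
u_9 = -2·-768 = 1536
u_10 = -2·1536 = -3072
u_11 = -2·-3072 = 6144
u_12 = -2·6144 = -12288
u_13 = -2·-12288 = 24576
u_14 = -2·24576 = -49152
u_15 = -2·-49152 = 98304
u_16 = -2·98304 = -196608
u_17 = -2·-196608 = 393216
u_18 = -2·393216 = -786432
u_19 = -2·-786432 = 1572864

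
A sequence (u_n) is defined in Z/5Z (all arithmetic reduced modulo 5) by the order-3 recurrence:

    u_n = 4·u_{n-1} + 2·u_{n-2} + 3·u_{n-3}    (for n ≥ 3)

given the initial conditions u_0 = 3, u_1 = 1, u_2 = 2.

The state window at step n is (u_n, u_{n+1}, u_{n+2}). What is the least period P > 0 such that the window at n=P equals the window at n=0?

4

n=0: window = (3, 1, 2)
n=1: window = (1, 2, 4)
n=2: window = (2, 4, 3)
n=3: window = (4, 3, 1)
n=4: window = (3, 1, 2)
window at n=4 equals window at n=0 → period = 4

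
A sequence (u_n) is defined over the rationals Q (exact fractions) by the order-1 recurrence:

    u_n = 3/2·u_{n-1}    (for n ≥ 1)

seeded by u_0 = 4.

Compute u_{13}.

u_1 = 3/2·4 = 6
u_2 = 3/2·6 = 9
u_3 = 3/2·9 = 27/2
u_4 = 3/2·27/2 = 81/4
u_5 = 3/2·81/4 = 243/8
u_6 = 3/2·243/8 = 729/16
u_7 = 3/2·729/16 = 2187/32
u_8 = 3/2·2187/32 = 6561/64
u_9 = 3/2·6561/64 = 19683/128
u_10 = 3/2·19683/128 = 59049/256
u_11 = 3/2·59049/256 = 177147/512
u_12 = 3/2·177147/512 = 531441/1024
u_13 = 3/2·531441/1024 = 1594323/2048

1594323/2048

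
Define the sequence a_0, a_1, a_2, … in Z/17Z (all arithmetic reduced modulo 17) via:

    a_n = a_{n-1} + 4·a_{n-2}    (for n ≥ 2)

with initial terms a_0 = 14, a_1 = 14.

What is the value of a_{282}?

13

a_2 = 1·14 + 4·14 = 2
a_3 = 1·2 + 4·14 = 7
a_4 = 1·7 + 4·2 = 15
a_5 = 1·15 + 4·7 = 9
a_6 = 1·9 + 4·15 = 1
a_7 = 1·1 + 4·9 = 3
a_8 = 1·3 + 4·1 = 7
a_9 = 1·7 + 4·3 = 2
a_10 = 1·2 + 4·7 = 13
a_11 = 1·13 + 4·2 = 4
a_12 = 1·4 + 4·13 = 5
a_13 = 1·5 + 4·4 = 4
a_14 = 1·4 + 4·5 = 7
a_15 = 1·7 + 4·4 = 6
a_16 = 1·6 + 4·7 = 0
a_17 = 1·0 + 4·6 = 7
a_18 = 1·7 + 4·0 = 7
a_19 = 1·7 + 4·7 = 1
a_20 = 1·1 + 4·7 = 12
a_21 = 1·12 + 4·1 = 16
a_22 = 1·16 + 4·12 = 13
a_23 = 1·13 + 4·16 = 9
a_24 = 1·9 + 4·13 = 10
a_25 = 1·10 + 4·9 = 12
a_26 = 1·12 + 4·10 = 1
a_27 = 1·1 + 4·12 = 15
a_28 = 1·15 + 4·1 = 2
a_29 = 1·2 + 4·15 = 11
a_30 = 1·11 + 4·2 = 2
a_31 = 1·2 + 4·11 = 12
a_32 = 1·12 + 4·2 = 3
a_33 = 1·3 + 4·12 = 0
a_34 = 1·0 + 4·3 = 12
a_35 = 1·12 + 4·0 = 12
a_36 = 1·12 + 4·12 = 9
a_37 = 1·9 + 4·12 = 6
a_38 = 1·6 + 4·9 = 8
a_39 = 1·8 + 4·6 = 15
a_40 = 1·15 + 4·8 = 13
a_41 = 1·13 + 4·15 = 5
a_42 = 1·5 + 4·13 = 6
a_43 = 1·6 + 4·5 = 9
a_44 = 1·9 + 4·6 = 16
a_45 = 1·16 + 4·9 = 1
a_46 = 1·1 + 4·16 = 14
a_47 = 1·14 + 4·1 = 1
a_48 = 1·1 + 4·14 = 6
a_49 = 1·6 + 4·1 = 10
a_50 = 1·10 + 4·6 = 0
a_51 = 1·0 + 4·10 = 6
a_52 = 1·6 + 4·0 = 6
a_53 = 1·6 + 4·6 = 13
a_54 = 1·13 + 4·6 = 3
a_55 = 1·3 + 4·13 = 4
a_56 = 1·4 + 4·3 = 16
a_57 = 1·16 + 4·4 = 15
a_58 = 1·15 + 4·16 = 11
a_59 = 1·11 + 4·15 = 3
a_60 = 1·3 + 4·11 = 13
a_61 = 1·13 + 4·3 = 8
a_62 = 1·8 + 4·13 = 9
a_63 = 1·9 + 4·8 = 7
a_64 = 1·7 + 4·9 = 9
a_65 = 1·9 + 4·7 = 3
a_66 = 1·3 + 4·9 = 5
a_67 = 1·5 + 4·3 = 0
a_68 = 1·0 + 4·5 = 3
a_69 = 1·3 + 4·0 = 3
a_70 = 1·3 + 4·3 = 15
a_71 = 1·15 + 4·3 = 10
a_72 = 1·10 + 4·15 = 2
a_73 = 1·2 + 4·10 = 8
a_74 = 1·8 + 4·2 = 16
a_75 = 1·16 + 4·8 = 14
a_76 = 1·14 + 4·16 = 10
a_77 = 1·10 + 4·14 = 15
a_78 = 1·15 + 4·10 = 4
a_79 = 1·4 + 4·15 = 13
a_80 = 1·13 + 4·4 = 12
a_81 = 1·12 + 4·13 = 13
a_82 = 1·13 + 4·12 = 10
a_83 = 1·10 + 4·13 = 11
a_84 = 1·11 + 4·10 = 0
a_85 = 1·0 + 4·11 = 10
a_86 = 1·10 + 4·0 = 10
a_87 = 1·10 + 4·10 = 16
a_88 = 1·16 + 4·10 = 5
a_89 = 1·5 + 4·16 = 1
a_90 = 1·1 + 4·5 = 4
a_91 = 1·4 + 4·1 = 8
a_92 = 1·8 + 4·4 = 7
a_93 = 1·7 + 4·8 = 5
a_94 = 1·5 + 4·7 = 16
a_95 = 1·16 + 4·5 = 2
a_96 = 1·2 + 4·16 = 15
a_97 = 1·15 + 4·2 = 6
a_98 = 1·6 + 4·15 = 15
a_99 = 1·15 + 4·6 = 5
a_100 = 1·5 + 4·15 = 14
a_101 = 1·14 + 4·5 = 0
a_102 = 1·0 + 4·14 = 5
a_103 = 1·5 + 4·0 = 5
a_104 = 1·5 + 4·5 = 8
a_105 = 1·8 + 4·5 = 11
a_106 = 1·11 + 4·8 = 9
a_107 = 1·9 + 4·11 = 2
a_108 = 1·2 + 4·9 = 4
a_109 = 1·4 + 4·2 = 12
a_110 = 1·12 + 4·4 = 11
a_111 = 1·11 + 4·12 = 8
a_112 = 1·8 + 4·11 = 1
a_113 = 1·1 + 4·8 = 16
a_114 = 1·16 + 4·1 = 3
a_115 = 1·3 + 4·16 = 16
a_116 = 1·16 + 4·3 = 11
a_117 = 1·11 + 4·16 = 7
a_118 = 1·7 + 4·11 = 0
a_119 = 1·0 + 4·7 = 11
a_120 = 1·11 + 4·0 = 11
a_121 = 1·11 + 4·11 = 4
a_122 = 1·4 + 4·11 = 14
a_123 = 1·14 + 4·4 = 13
a_124 = 1·13 + 4·14 = 1
a_125 = 1·1 + 4·13 = 2
a_126 = 1·2 + 4·1 = 6
a_127 = 1·6 + 4·2 = 14
a_128 = 1·14 + 4·6 = 4
a_129 = 1·4 + 4·14 = 9
a_130 = 1·9 + 4·4 = 8
a_131 = 1·8 + 4·9 = 10
a_132 = 1·10 + 4·8 = 8
a_133 = 1·8 + 4·10 = 14
a_134 = 1·14 + 4·8 = 12
a_135 = 1·12 + 4·14 = 0
a_136 = 1·0 + 4·12 = 14
a_137 = 1·14 + 4·0 = 14
(a_136, a_137) = (14, 14) = (a_0, a_1), so the sequence has period 136.
282 ≡ 10 (mod 136), hence a_282 = a_10 = 13.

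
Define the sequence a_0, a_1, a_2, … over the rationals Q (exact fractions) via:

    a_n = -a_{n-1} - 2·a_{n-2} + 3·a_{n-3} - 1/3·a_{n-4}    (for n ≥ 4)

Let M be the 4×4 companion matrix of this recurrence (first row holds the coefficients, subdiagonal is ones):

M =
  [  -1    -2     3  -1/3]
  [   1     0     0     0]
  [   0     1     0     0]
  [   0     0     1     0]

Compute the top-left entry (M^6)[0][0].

(M^6)[0][0] is the top entry after applying M 6 times to the unit state (1, 0, 0, 0). Equivalently it is h_{9} for the auxiliary sequence (h_n) obeying the same recurrence with h_3 = 1 and h_i = 0 for 0 ≤ i < 3:
h_4 = -1·1 + -2·0 + 3·0 + -1/3·0 = -1
h_5 = -1·-1 + -2·1 + 3·0 + -1/3·0 = -1
h_6 = -1·-1 + -2·-1 + 3·1 + -1/3·0 = 6
h_7 = -1·6 + -2·-1 + 3·-1 + -1/3·1 = -22/3
h_8 = -1·-22/3 + -2·6 + 3·-1 + -1/3·-1 = -22/3
h_9 = -1·-22/3 + -2·-22/3 + 3·6 + -1/3·-1 = 121/3

121/3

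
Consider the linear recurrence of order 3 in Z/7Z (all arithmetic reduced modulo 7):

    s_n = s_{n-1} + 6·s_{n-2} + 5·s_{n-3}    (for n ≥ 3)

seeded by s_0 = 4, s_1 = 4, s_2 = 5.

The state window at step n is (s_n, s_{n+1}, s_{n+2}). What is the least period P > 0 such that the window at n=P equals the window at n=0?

342

n=0: window = (4, 4, 5)
n=1: window = (4, 5, 0)
n=2: window = (5, 0, 1)
n=3: window = (0, 1, 5)
n=4: window = (1, 5, 4)
n=5: window = (5, 4, 4)
n=6: window = (4, 4, 4)
n=7: window = (4, 4, 6)
n=8: window = (4, 6, 1)
n=9: window = (6, 1, 1)
n=10: window = (1, 1, 2)
n=11: window = (1, 2, 6)
n=12: window = (2, 6, 2)
n=13: window = (6, 2, 6)
n=14: window = (2, 6, 6)
n=15: window = (6, 6, 3)
n=16: window = (6, 3, 6)
n=17: window = (3, 6, 5)
n=18: window = (6, 5, 0)
n=19: window = (5, 0, 4)
n=20: window = (0, 4, 1)
n=21: window = (4, 1, 4)
n=22: window = (1, 4, 2)
n=23: window = (4, 2, 3)
n=24: window = (2, 3, 0)
n=25: window = (3, 0, 0)
n=26: window = (0, 0, 1)
n=27: window = (0, 1, 1)
n=28: window = (1, 1, 0)
n=29: window = (1, 0, 4)
n=30: window = (0, 4, 2)
n=31: window = (4, 2, 5)
n=32: window = (2, 5, 2)
n=33: window = (5, 2, 0)
n=34: window = (2, 0, 2)
n=35: window = (0, 2, 5)
n=36: window = (2, 5, 3)
n=37: window = (5, 3, 1)
n=38: window = (3, 1, 2)
n=39: window = (1, 2, 2)
n=40: window = (2, 2, 5)
…
n=340: window = (3, 1, 4)
n=341: window = (1, 4, 4)
n=342: window = (4, 4, 5)
window at n=342 equals window at n=0 → period = 342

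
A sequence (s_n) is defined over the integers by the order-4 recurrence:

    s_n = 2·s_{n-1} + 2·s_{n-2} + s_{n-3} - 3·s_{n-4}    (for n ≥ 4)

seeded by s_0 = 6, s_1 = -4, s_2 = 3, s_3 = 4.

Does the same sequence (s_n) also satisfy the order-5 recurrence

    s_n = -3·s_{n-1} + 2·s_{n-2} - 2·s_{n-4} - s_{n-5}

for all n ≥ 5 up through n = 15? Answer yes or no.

no

Terms s_0..s_15: 6, -4, 3, 4, -8, 7, -7, -20, -23, -114, -273, -737, -2065, -5535, -15118, -41160
n=5: candidate gives 34, actual s_5 = 7 ✗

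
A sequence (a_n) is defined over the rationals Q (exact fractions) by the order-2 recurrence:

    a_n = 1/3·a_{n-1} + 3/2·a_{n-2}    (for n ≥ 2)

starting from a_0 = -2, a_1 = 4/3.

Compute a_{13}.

a_2 = 1/3·4/3 + 3/2·-2 = -23/9
a_3 = 1/3·-23/9 + 3/2·4/3 = 31/27
a_4 = 1/3·31/27 + 3/2·-23/9 = -559/162
a_5 = 1/3·-559/162 + 3/2·31/27 = 139/243
a_6 = 1/3·139/243 + 3/2·-559/162 = -14537/2916
a_7 = 1/3·-14537/2916 + 3/2·139/243 = -7031/8748
a_8 = 1/3·-7031/8748 + 3/2·-14537/2916 = -406561/52488
a_9 = 1/3·-406561/52488 + 3/2·-7031/8748 = -298199/78732
a_10 = 1/3·-298199/78732 + 3/2·-406561/52488 = -12169943/944784
a_11 = 1/3·-12169943/944784 + 3/2·-298199/78732 = -28272689/2834352
a_12 = 1/3·-28272689/2834352 + 3/2·-12169943/944784 = -385133839/17006112
a_13 = 1/3·-385133839/17006112 + 3/2·-28272689/2834352 = -574248221/25509168

-574248221/25509168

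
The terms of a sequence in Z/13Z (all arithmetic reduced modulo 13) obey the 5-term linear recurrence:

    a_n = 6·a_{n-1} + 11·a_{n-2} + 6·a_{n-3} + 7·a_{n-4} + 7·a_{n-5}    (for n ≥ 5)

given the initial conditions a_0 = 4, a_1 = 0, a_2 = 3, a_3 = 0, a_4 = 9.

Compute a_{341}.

8

a_5 = 6·9 + 11·0 + 6·3 + 7·0 + 7·4 = 9
a_6 = 6·9 + 11·9 + 6·0 + 7·3 + 7·0 = 5
a_7 = 6·5 + 11·9 + 6·9 + 7·0 + 7·3 = 9
a_8 = 6·9 + 11·5 + 6·9 + 7·9 + 7·0 = 5
a_9 = 6·5 + 11·9 + 6·5 + 7·9 + 7·9 = 12
a_10 = 6·12 + 11·5 + 6·9 + 7·5 + 7·9 = 6
Continuing the recurrence:
  a_11 = 10;  a_12 = 10;  a_13 = 0;  a_14 = 10;  a_15 = 11;  a_16 = 4
  a_17 = 2;  a_18 = 10;  a_19 = 6;  a_20 = 3;  a_21 = 4;  a_22 = 8
  a_23 = 1;  a_24 = 12;  a_25 = 11;  a_26 = 2;  a_27 = 8;  a_28 = 6
  a_29 = 11;  a_30 = 11;  a_31 = 7;  a_32 = 2;  a_33 = 1;  a_34 = 3
  a_35 = 11;  a_36 = 12;  a_37 = 11;  a_38 = 6;  a_39 = 2;  a_40 = 6
  a_41 = 8;  a_42 = 11;  a_43 = 12;  a_44 = 11;  a_45 = 11;  a_46 = 2
  a_47 = 9;  a_48 = 4;  a_49 = 3;  a_50 = 12;  a_51 = 11;  a_52 = 8
  a_53 = 4;  a_54 = 10;  a_55 = 1;  a_56 = 0;  a_57 = 12;  a_58 = 7
  a_59 = 4;  a_60 = 11;  a_61 = 2;  a_62 = 4;  a_63 = 7;  a_64 = 8
  a_65 = 6;  a_66 = 0;  a_67 = 9;  a_68 = 0;  a_69 = 2;  a_70 = 4
  a_71 = 5;  a_72 = 6;  a_73 = 12;  a_74 = 2;  a_75 = 9;  a_76 = 4
  a_77 = 1;  a_78 = 7;  a_79 = 11;  a_80 = 6;  a_81 = 0;  a_82 = 6
  a_83 = 3;  a_84 = 8;  a_85 = 3;  a_86 = 10;  a_87 = 9;  a_88 = 12
  a_89 = 9;  a_90 = 6;  a_91 = 2;  a_92 = 6;  a_93 = 7;  a_94 = 4
  a_95 = 11;  a_96 = 0;  a_97 = 2;  a_98 = 12;  a_99 = 4;  a_100 = 11
  a_101 = 1;  a_102 = 2;  a_103 = 6;  a_104 = 0;  a_105 = 6;  a_106 = 2
  a_107 = 4;  a_108 = 7;  a_109 = 10;  a_110 = 9;  a_111 = 1;  a_112 = 8
  a_113 = 11;  a_114 = 7;  a_115 = 8;  a_116 = 7;  a_117 = 6;  a_118 = 1
  a_119 = 11;  a_120 = 10;  a_121 = 5;  a_122 = 8;  a_123 = 0;  a_124 = 5
  a_125 = 1;  a_126 = 9;  a_127 = 8;  a_128 = 6;  a_129 = 12;  a_130 = 9
  a_131 = 3;  a_132 = 1;  a_133 = 11;  a_134 = 8;  a_135 = 12;  a_136 = 7
  a_137 = 7;  a_138 = 12;  a_139 = 6;  a_140 = 5;  a_141 = 6;  a_142 = 0
  a_143 = 1;  a_144 = 2;  a_145 = 9;  a_146 = 7;  a_147 = 4;  a_148 = 7
  a_149 = 10;  a_150 = 0;  a_151 = 8;  a_152 = 3;  a_153 = 4;  a_154 = 6
  a_155 = 11;  a_156 = 12;  a_157 = 5;  a_158 = 12;  a_159 = 6;  a_160 = 8
  a_161 = 6;  a_162 = 6;  a_163 = 3;  a_164 = 10;  a_165 = 6;  a_166 = 1
  a_167 = 0;  a_168 = 8;  a_169 = 10;  a_170 = 2;  a_171 = 8;  a_172 = 4
  a_173 = 3;  a_174 = 12;  a_175 = 4;  a_176 = 11;  a_177 = 10;  a_178 = 11
  a_179 = 3;  a_180 = 5;  a_181 = 3;  a_182 = 4;  a_183 = 3;  a_184 = 6
  a_185 = 6;  a_186 = 0;  a_187 = 8;  a_188 = 4;  a_189 = 1;  a_190 = 10
  a_191 = 8;  a_192 = 1;  a_193 = 7;  a_194 = 9;  a_195 = 3;  a_196 = 1
  a_197 = 6;  a_198 = 8;  a_199 = 9;  a_200 = 11;  a_201 = 2;  a_202 = 12
  a_203 = 6;  a_204 = 8;  a_205 = 4;  a_206 = 12;  a_207 = 4;  a_208 = 5
  a_209 = 9;  a_210 = 11;  a_211 = 8;  a_212 = 0;  a_213 = 5;  a_214 = 10
  a_215 = 1;  a_216 = 7;  a_217 = 5;  a_218 = 10;  a_219 = 0;  a_220 = 1
  a_221 = 7;  a_222 = 2;  a_223 = 9;  a_224 = 8;  a_225 = 7;  a_226 = 0
  a_227 = 7;  a_228 = 8;  a_229 = 9;  a_230 = 12;  a_231 = 8;  a_232 = 1
  a_233 = 12;  a_234 = 5;  a_235 = 9;  a_236 = 10;  a_237 = 7;  a_238 = 0
  a_239 = 1;  a_240 = 12;  a_241 = 7;  a_242 = 8;  a_243 = 9;  a_244 = 2
  a_245 = 6;  a_246 = 9;  a_247 = 4;  a_248 = 2;  a_249 = 10;  a_250 = 3
  a_251 = 10;  a_252 = 0;  a_253 = 4;  a_254 = 6;  a_255 = 2;  a_256 = 3
  a_257 = 0;  a_258 = 11;  a_259 = 10;  a_260 = 8;  a_261 = 11;  a_262 = 5
  a_263 = 8;  a_264 = 9;  a_265 = 6;  a_266 = 9;  a_267 = 5;  a_268 = 11
  a_269 = 7;  a_270 = 12;  a_271 = 1;  a_272 = 6;  a_273 = 11;  a_274 = 11
  a_275 = 2;  a_276 = 1;  a_277 = 5;  a_278 = 12;  a_279 = 3;  a_280 = 6
  a_281 = 1;  a_282 = 1;  a_283 = 2;  a_284 = 1;  a_285 = 5;  a_286 = 2
  a_287 = 3;  a_288 = 0;  a_289 = 9;  a_290 = 4;  a_291 = 2;  a_292 = 1
  a_293 = 11;  a_294 = 11;  a_295 = 1;  a_296 = 6;  a_297 = 2;  a_298 = 4
  a_299 = 10;  a_300 = 9;  a_301 = 10;  a_302 = 1;  a_303 = 8;  a_304 = 5
  a_305 = 10;  a_306 = 6;  a_307 = 5;  a_308 = 0;  a_309 = 1;  a_310 = 5
  a_311 = 1;  a_312 = 11;  a_313 = 10;  a_314 = 8;  a_315 = 6;  a_316 = 8
  a_317 = 10;  a_318 = 11;  a_319 = 10;  a_320 = 1;  a_321 = 9;  a_322 = 12
  a_323 = 12;  a_324 = 10;  a_325 = 9;  a_326 = 6;  a_327 = 12;  a_328 = 8
  a_329 = 11;  a_330 = 6;  a_331 = 6;  a_332 = 9;  a_333 = 3;  a_334 = 12
  a_335 = 9;  a_336 = 10;  a_337 = 3;  a_338 = 1;  a_339 = 12
a_340 = 6·12 + 11·1 + 6·3 + 7·10 + 7·9 = 0
a_341 = 6·0 + 11·12 + 6·1 + 7·3 + 7·10 = 8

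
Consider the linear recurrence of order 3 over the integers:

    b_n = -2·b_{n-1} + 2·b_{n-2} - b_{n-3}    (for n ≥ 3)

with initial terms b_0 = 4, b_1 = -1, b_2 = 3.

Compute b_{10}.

16183

b_3 = -2·3 + 2·-1 + -1·4 = -12
b_4 = -2·-12 + 2·3 + -1·-1 = 31
b_5 = -2·31 + 2·-12 + -1·3 = -89
b_6 = -2·-89 + 2·31 + -1·-12 = 252
b_7 = -2·252 + 2·-89 + -1·31 = -713
b_8 = -2·-713 + 2·252 + -1·-89 = 2019
b_9 = -2·2019 + 2·-713 + -1·252 = -5716
b_10 = -2·-5716 + 2·2019 + -1·-713 = 16183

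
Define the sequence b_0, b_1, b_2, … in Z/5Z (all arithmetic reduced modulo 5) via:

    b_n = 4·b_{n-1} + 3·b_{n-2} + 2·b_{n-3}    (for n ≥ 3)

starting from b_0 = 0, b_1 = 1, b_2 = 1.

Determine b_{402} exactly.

1

b_3 = 4·1 + 3·1 + 2·0 = 2
b_4 = 4·2 + 3·1 + 2·1 = 3
b_5 = 4·3 + 3·2 + 2·1 = 0
b_6 = 4·0 + 3·3 + 2·2 = 3
b_7 = 4·3 + 3·0 + 2·3 = 3
b_8 = 4·3 + 3·3 + 2·0 = 1
b_9 = 4·1 + 3·3 + 2·3 = 4
b_10 = 4·4 + 3·1 + 2·3 = 0
b_11 = 4·0 + 3·4 + 2·1 = 4
b_12 = 4·4 + 3·0 + 2·4 = 4
b_13 = 4·4 + 3·4 + 2·0 = 3
b_14 = 4·3 + 3·4 + 2·4 = 2
b_15 = 4·2 + 3·3 + 2·4 = 0
b_16 = 4·0 + 3·2 + 2·3 = 2
b_17 = 4·2 + 3·0 + 2·2 = 2
b_18 = 4·2 + 3·2 + 2·0 = 4
b_19 = 4·4 + 3·2 + 2·2 = 1
b_20 = 4·1 + 3·4 + 2·2 = 0
b_21 = 4·0 + 3·1 + 2·4 = 1
b_22 = 4·1 + 3·0 + 2·1 = 1
(b_20, b_21, b_22) = (0, 1, 1) = (b_0, b_1, b_2), so the sequence has period 20.
402 ≡ 2 (mod 20), hence b_402 = b_2 = 1.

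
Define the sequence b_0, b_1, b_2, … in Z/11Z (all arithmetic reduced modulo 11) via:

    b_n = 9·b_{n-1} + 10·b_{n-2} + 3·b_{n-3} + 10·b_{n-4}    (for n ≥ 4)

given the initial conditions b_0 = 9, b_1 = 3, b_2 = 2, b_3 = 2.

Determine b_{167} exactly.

1

b_4 = 9·2 + 10·2 + 3·3 + 10·9 = 5
b_5 = 9·5 + 10·2 + 3·2 + 10·3 = 2
b_6 = 9·2 + 10·5 + 3·2 + 10·2 = 6
b_7 = 9·6 + 10·2 + 3·5 + 10·2 = 10
b_8 = 9·10 + 10·6 + 3·2 + 10·5 = 8
b_9 = 9·8 + 10·10 + 3·6 + 10·2 = 1
Continuing the recurrence:
  b_10 = 3;  b_11 = 7;  b_12 = 0;  b_13 = 1;  b_14 = 5;  b_15 = 4
  b_16 = 1;  b_17 = 8;  b_18 = 1;  b_19 = 0;  b_20 = 0;  b_21 = 6
  b_22 = 9;  b_23 = 9;  b_24 = 2;  b_25 = 8;  b_26 = 0;  b_27 = 0
  b_28 = 0;  b_29 = 3;  b_30 = 5;  b_31 = 9;  b_32 = 8;  b_33 = 9
  b_34 = 7;  b_35 = 3;  b_36 = 6;  b_37 = 8;  b_38 = 2;  b_39 = 3
  b_40 = 10;  b_41 = 8;  b_42 = 3;  b_43 = 2;  b_44 = 7;  b_45 = 7
  b_46 = 4;  b_47 = 4;  b_48 = 2;  b_49 = 8;  b_50 = 1;  b_51 = 3
  b_52 = 4;  b_53 = 6;  b_54 = 3;  b_55 = 8;  b_56 = 6;  b_57 = 5
  b_58 = 5;  b_59 = 6;  b_60 = 3;  b_61 = 9;  b_62 = 3;  b_63 = 10
  b_64 = 1;  b_65 = 10;  b_66 = 6;  b_67 = 4;  b_68 = 4;  b_69 = 7
  b_70 = 10;  b_71 = 3;  b_72 = 1;  b_73 = 7;  b_74 = 6;  b_75 = 3
  b_76 = 8;  b_77 = 3;  b_78 = 0;  b_79 = 7;  b_80 = 9;  b_81 = 5
  b_82 = 2;  b_83 = 0;  b_84 = 4;  b_85 = 4;  b_86 = 8;  b_87 = 3
  b_88 = 5;  b_89 = 7;  b_90 = 4;  b_91 = 8;  b_92 = 7;  b_93 = 5
  b_94 = 3;  b_95 = 2;  b_96 = 1;  b_97 = 0;  b_98 = 2;  b_99 = 8
  b_100 = 3;  b_101 = 3;  b_102 = 2;  b_103 = 5;  b_104 = 5;  b_105 = 10
  b_106 = 10;  b_107 = 2;  b_108 = 0;  b_109 = 7;  b_110 = 4;  b_111 = 5
  b_112 = 7;  b_113 = 8;  b_114 = 10;  b_115 = 10;  b_116 = 9;  b_117 = 5
  b_118 = 1;  b_119 = 10;  b_120 = 7;  b_121 = 7;  b_122 = 8;  b_123 = 10
  b_124 = 8;  b_125 = 2;  b_126 = 10;  b_127 = 3;  b_128 = 4;  b_129 = 6
  b_130 = 5;  b_131 = 4;  b_132 = 1;  b_133 = 3;  b_134 = 0;  b_135 = 7
  b_136 = 5;  b_137 = 2;  b_138 = 1;  b_139 = 4;  b_140 = 3;  b_141 = 2
  b_142 = 4;  b_143 = 6;  b_144 = 9;  b_145 = 8;  b_146 = 0;  b_147 = 2
  b_148 = 0;  b_149 = 1;  b_150 = 4;  b_151 = 0;  b_152 = 10;  b_153 = 2
  b_154 = 4;  b_155 = 9;  b_156 = 7;  b_157 = 9;  b_158 = 9;  b_159 = 7
  b_160 = 8;  b_161 = 6;  b_162 = 3;  b_163 = 5;  b_164 = 8;  b_165 = 4
b_166 = 9·4 + 10·8 + 3·5 + 10·3 = 7
b_167 = 9·7 + 10·4 + 3·8 + 10·5 = 1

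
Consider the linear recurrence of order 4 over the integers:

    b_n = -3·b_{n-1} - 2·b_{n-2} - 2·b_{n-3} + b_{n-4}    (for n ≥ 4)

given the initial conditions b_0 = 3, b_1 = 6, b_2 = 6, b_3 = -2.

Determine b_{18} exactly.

-7444400

b_4 = -3·-2 + -2·6 + -2·6 + 1·3 = -15
b_5 = -3·-15 + -2·-2 + -2·6 + 1·6 = 43
b_6 = -3·43 + -2·-15 + -2·-2 + 1·6 = -89
b_7 = -3·-89 + -2·43 + -2·-15 + 1·-2 = 209
b_8 = -3·209 + -2·-89 + -2·43 + 1·-15 = -550
b_9 = -3·-550 + -2·209 + -2·-89 + 1·43 = 1453
b_10 = -3·1453 + -2·-550 + -2·209 + 1·-89 = -3766
b_11 = -3·-3766 + -2·1453 + -2·-550 + 1·209 = 9701
b_12 = -3·9701 + -2·-3766 + -2·1453 + 1·-550 = -25027
b_13 = -3·-25027 + -2·9701 + -2·-3766 + 1·1453 = 64664
b_14 = -3·64664 + -2·-25027 + -2·9701 + 1·-3766 = -167106
b_15 = -3·-167106 + -2·64664 + -2·-25027 + 1·9701 = 431745
b_16 = -3·431745 + -2·-167106 + -2·64664 + 1·-25027 = -1115378
b_17 = -3·-1115378 + -2·431745 + -2·-167106 + 1·64664 = 2881520
b_18 = -3·2881520 + -2·-1115378 + -2·431745 + 1·-167106 = -7444400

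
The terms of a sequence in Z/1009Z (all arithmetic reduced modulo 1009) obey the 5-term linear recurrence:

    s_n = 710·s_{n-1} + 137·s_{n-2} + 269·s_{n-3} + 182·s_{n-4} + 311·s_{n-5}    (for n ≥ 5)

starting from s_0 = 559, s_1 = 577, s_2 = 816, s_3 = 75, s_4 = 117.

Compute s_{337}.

s_5 = 710·117 + 137·75 + 269·816 + 182·577 + 311·559 = 438
s_6 = 710·438 + 137·117 + 269·75 + 182·816 + 311·577 = 122
s_7 = 710·122 + 137·438 + 269·117 + 182·75 + 311·816 = 556
s_8 = 710·556 + 137·122 + 269·438 + 182·117 + 311·75 = 803
s_9 = 710·803 + 137·556 + 269·122 + 182·438 + 311·117 = 131
s_10 = 710·131 + 137·803 + 269·556 + 182·122 + 311·438 = 453
Continuing the recurrence:
  s_11 = 526;  s_12 = 784;  s_13 = 1008;  s_14 = 67;  s_15 = 534;  s_16 = 132
  s_17 = 727;  s_18 = 636;  s_19 = 410;  s_20 = 80;  s_21 = 343;  s_22 = 329
  s_23 = 396;  s_24 = 575;  s_25 = 621;  s_26 = 695;  s_27 = 502;  s_28 = 948
  s_29 = 775;  s_30 = 669;  s_31 = 489;  s_32 = 273;  s_33 = 850;  s_34 = 100
  s_35 = 976;  s_36 = 941;  s_37 = 803;  s_38 = 44;  s_39 = 739;  s_40 = 633
  s_41 = 378;  s_42 = 397;  s_43 = 301;  s_44 = 444;  s_45 = 431;  s_46 = 940
  s_47 = 1006;  s_48 = 291;  s_49 = 564;  s_50 = 988;  s_51 = 579;  s_52 = 504
  s_53 = 92;  s_54 = 588;  s_55 = 585;  s_56 = 386;  s_57 = 754;  s_58 = 358
  s_59 = 963;  s_60 = 196;  s_61 = 96;  s_62 = 886;  s_63 = 792;  s_64 = 376
  s_65 = 52;  s_66 = 196;  s_67 = 169;  s_68 = 335;  s_69 = 203;  s_70 = 774
  s_71 = 412;  s_72 = 645;  s_73 = 27;  s_74 = 602;  s_75 = 114;  s_76 = 491
  s_77 = 150;  s_78 = 523;  s_79 = 404;  s_80 = 995;  s_81 = 838;  s_82 = 50
  s_83 = 310;  s_84 = 338;  s_85 = 102;  s_86 = 631;  s_87 = 305;  s_88 = 5
  s_89 = 741;  s_90 = 672;  s_91 = 317;  s_92 = 774;  s_93 = 36;  s_94 = 550
  s_95 = 566;  s_96 = 878;  s_97 = 364;  s_98 = 552;  s_99 = 545;  s_100 = 320
  s_101 = 621;  s_102 = 490;  s_103 = 881;  s_104 = 731;  s_105 = 284;  s_106 = 770
  s_107 = 214;  s_108 = 253;  s_109 = 915;  s_110 = 692;  s_111 = 564;  s_112 = 365
  s_113 = 939;  s_114 = 517;  s_115 = 631;  s_116 = 228;  s_117 = 828;  s_118 = 502
  s_119 = 626;  s_120 = 18;  s_121 = 125;  s_122 = 55;  s_123 = 119;  s_124 = 732
  s_125 = 0;  s_126 = 569;  s_127 = 964;  s_128 = 310;  s_129 = 347;  s_130 = 909
  s_131 = 664;  s_132 = 216;  s_133 = 635;  s_134 = 97;  s_135 = 8;  s_136 = 721
  s_137 = 410;  s_138 = 759;  s_139 = 315;  s_140 = 539;  s_141 = 587;  s_142 = 499
  s_143 = 294;  s_144 = 444;  s_145 = 399;  s_146 = 369;  s_147 = 35;  s_148 = 817
  s_149 = 854;  s_150 = 741;  s_151 = 235;  s_152 = 813;  s_153 = 406;  s_154 = 617
  s_155 = 826;  s_156 = 326;  s_157 = 869;  s_158 = 398;  s_159 = 130;  s_160 = 595
  s_161 = 675;  s_162 = 60;  s_163 = 626;  s_164 = 1000;  s_165 = 816;  s_166 = 744
  s_167 = 336;  s_168 = 326;  s_169 = 788;  s_170 = 44;  s_171 = 800;  s_172 = 359
  s_173 = 593;  s_174 = 119;  s_175 = 833;  s_176 = 749;  s_177 = 496;  s_178 = 38
  s_179 = 708;  s_180 = 448;  s_181 = 840;  s_182 = 400;  s_183 = 380;  s_184 = 688
  s_185 = 969;  s_186 = 643;  s_187 = 284;  s_188 = 714;  s_189 = 250;  s_190 = 232
  s_191 = 973;  s_192 = 145;  s_193 = 164;  s_194 = 399;  s_195 = 709;  s_196 = 864
  s_197 = 891;  s_198 = 826;  s_199 = 423;  s_200 = 729;  s_201 = 648;  s_202 = 354
  s_203 = 331;  s_204 = 616;  s_205 = 362;  s_206 = 197;  s_207 = 824;  s_208 = 216
  s_209 = 562;  s_210 = 585;  s_211 = 897;  s_212 = 392;  s_213 = 545;  s_214 = 613
  s_215 = 973;  s_216 = 387;  s_217 = 996;  s_218 = 358;  s_219 = 778;  s_220 = 308
  s_221 = 753;  s_222 = 670;  s_223 = 493;  s_224 = 994;  s_225 = 770;  s_226 = 169
  s_227 = 915;  s_228 = 337;  s_229 = 701;  s_230 = 792;  s_231 = 468;  s_232 = 558
  s_233 = 660;  s_234 = 886;  s_235 = 360;  s_236 = 480;  s_237 = 895;  s_238 = 176
  s_239 = 362;  s_240 = 781;  s_241 = 23;  s_242 = 348;  s_243 = 765;  s_244 = 141
  s_245 = 744;  s_246 = 487;  s_247 = 551;  s_248 = 425;  s_249 = 370;  s_250 = 124
  s_251 = 294;  s_252 = 857;  s_253 = 762;  s_254 = 350;  s_255 = 478;  s_256 = 228
  s_257 = 247;  s_258 = 200;  s_259 = 156;  s_260 = 238;  s_261 = 810;  s_262 = 83
  s_263 = 625;  s_264 = 21;  s_265 = 231;  s_266 = 664;  s_267 = 521;  s_268 = 788
  s_269 = 396;  s_270 = 519;  s_271 = 697;  s_272 = 223;  s_273 = 234;  s_274 = 434
  s_275 = 310;  s_276 = 511;  s_277 = 315;  s_278 = 93;  s_279 = 132;  s_280 = 215
  s_281 = 330;  s_282 = 464;  s_283 = 103;  s_284 = 932;  s_285 = 301;  s_286 = 220
  s_287 = 750;  s_288 = 733;  s_289 = 841;  s_290 = 725;  s_291 = 866;  s_292 = 415
  s_293 = 522;  s_294 = 534;  s_295 = 952;  s_296 = 345;  s_297 = 465;  s_298 = 68
  s_299 = 277;  s_300 = 786;  s_301 = 35;  s_302 = 796;  s_303 = 346;  s_304 = 34
  s_305 = 703;  s_306 = 914;  s_307 = 430;  s_308 = 885;  s_309 = 88;  s_310 = 274
  s_311 = 984;  s_312 = 245;  s_313 = 712;  s_314 = 160;  s_315 = 527;  s_316 = 871
  s_317 = 49;  s_318 = 563;  s_319 = 405;  s_320 = 35;  s_321 = 18;  s_322 = 47
  s_323 = 435;  s_324 = 424;  s_325 = 992;  s_326 = 610;  s_327 = 926;  s_328 = 450
  s_329 = 634;  s_330 = 895;  s_331 = 890;  s_332 = 400;  s_333 = 986;  s_334 = 256
  s_335 = 54
s_336 = 710·54 + 137·256 + 269·986 + 182·400 + 311·890 = 98
s_337 = 710·98 + 137·54 + 269·256 + 182·986 + 311·400 = 689

689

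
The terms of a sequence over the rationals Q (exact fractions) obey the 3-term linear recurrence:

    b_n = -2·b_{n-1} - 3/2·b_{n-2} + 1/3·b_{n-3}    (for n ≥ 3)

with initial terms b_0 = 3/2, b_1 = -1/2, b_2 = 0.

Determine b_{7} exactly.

-155/144

b_3 = -2·0 + -3/2·-1/2 + 1/3·3/2 = 5/4
b_4 = -2·5/4 + -3/2·0 + 1/3·-1/2 = -8/3
b_5 = -2·-8/3 + -3/2·5/4 + 1/3·0 = 83/24
b_6 = -2·83/24 + -3/2·-8/3 + 1/3·5/4 = -5/2
b_7 = -2·-5/2 + -3/2·83/24 + 1/3·-8/3 = -155/144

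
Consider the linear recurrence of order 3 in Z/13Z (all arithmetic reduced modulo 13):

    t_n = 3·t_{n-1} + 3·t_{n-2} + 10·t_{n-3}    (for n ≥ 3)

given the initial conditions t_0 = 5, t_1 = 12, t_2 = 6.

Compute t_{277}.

2

t_3 = 3·6 + 3·12 + 10·5 = 0
t_4 = 3·0 + 3·6 + 10·12 = 8
t_5 = 3·8 + 3·0 + 10·6 = 6
t_6 = 3·6 + 3·8 + 10·0 = 3
t_7 = 3·3 + 3·6 + 10·8 = 3
t_8 = 3·3 + 3·3 + 10·6 = 0
Continuing the recurrence:
  t_9 = 0;  t_10 = 4;  t_11 = 12;  t_12 = 9;  t_13 = 12;  t_14 = 1
  t_15 = 12;  t_16 = 3;  t_17 = 3;  t_18 = 8;  t_19 = 11;  t_20 = 9
  t_21 = 10;  t_22 = 11;  t_23 = 10;  t_24 = 7;  t_25 = 5;  t_26 = 6
  t_27 = 12;  t_28 = 0;  t_29 = 5;  t_30 = 5;  t_31 = 4;  t_32 = 12
  t_33 = 7;  t_34 = 6;  t_35 = 3;  t_36 = 6;  t_37 = 9;  t_38 = 10
  t_39 = 0;  t_40 = 3;  t_41 = 5;  t_42 = 11;  t_43 = 0;  t_44 = 5
  t_45 = 8;  t_46 = 0;  t_47 = 9;  t_48 = 3;  t_49 = 10;  t_50 = 12
  t_51 = 5;  t_52 = 8;  t_53 = 3;  t_54 = 5;  t_55 = 0;  t_56 = 6
  t_57 = 3;  t_58 = 1;  t_59 = 7;  t_60 = 2;  t_61 = 11;  t_62 = 5
  t_63 = 3;  t_64 = 4;  t_65 = 6;  t_66 = 8;  t_67 = 4;  t_68 = 5
  t_69 = 3;  t_70 = 12;  t_71 = 4;  t_72 = 0;  t_73 = 2;  t_74 = 7
  t_75 = 1;  t_76 = 5;  t_77 = 10;  t_78 = 3;  t_79 = 11;  t_80 = 12
  t_81 = 8;  t_82 = 1;  t_83 = 4;  t_84 = 4;  t_85 = 8;  t_86 = 11
  t_87 = 6;  t_88 = 1;  t_89 = 1;  t_90 = 1;  t_91 = 3;  t_92 = 9
  t_93 = 7;  t_94 = 0;  t_95 = 7;  t_96 = 0;  t_97 = 8;  t_98 = 3
  t_99 = 7;  t_100 = 6;  t_101 = 4;  t_102 = 9;  t_103 = 8;  t_104 = 0
  t_105 = 10;  t_106 = 6;  t_107 = 9;  t_108 = 2;  t_109 = 2;  t_110 = 11
  t_111 = 7;  t_112 = 9;  t_113 = 2;  t_114 = 12;  t_115 = 2;  t_116 = 10
  t_117 = 0;  t_118 = 11;  t_119 = 3;  t_120 = 3;  t_121 = 11;  t_122 = 7
  t_123 = 6;  t_124 = 6;  t_125 = 2;  t_126 = 6;  t_127 = 6;  t_128 = 4
  t_129 = 12;  t_130 = 4;  t_131 = 10;  t_132 = 6;  t_133 = 10;  t_134 = 5
  t_135 = 1;  t_136 = 1;  t_137 = 4;  t_138 = 12;  t_139 = 6;  t_140 = 3
  t_141 = 4;  t_142 = 3;  t_143 = 12;  t_144 = 7;  t_145 = 9;  t_146 = 12
  t_147 = 3;  t_148 = 5;  t_149 = 1;  t_150 = 9;  t_151 = 2;  t_152 = 4
  t_153 = 4;  t_154 = 5;  t_155 = 2;  t_156 = 9;  t_157 = 5;  t_158 = 10
  t_159 = 5;  t_160 = 4;  t_161 = 10;  t_162 = 1;  t_163 = 8;  t_164 = 10
  t_165 = 12;  t_166 = 3;  t_167 = 2;  t_168 = 5;  t_169 = 12;  t_170 = 6
  t_171 = 0;  t_172 = 8;  t_173 = 6;  t_174 = 3;  t_175 = 3;  t_176 = 0
  t_177 = 0;  t_178 = 4;  t_179 = 12;  t_180 = 9;  t_181 = 12;  t_182 = 1
  t_183 = 12;  t_184 = 3;  t_185 = 3;  t_186 = 8;  t_187 = 11;  t_188 = 9
  t_189 = 10;  t_190 = 11;  t_191 = 10;  t_192 = 7;  t_193 = 5;  t_194 = 6
  t_195 = 12;  t_196 = 0;  t_197 = 5;  t_198 = 5;  t_199 = 4;  t_200 = 12
  t_201 = 7;  t_202 = 6;  t_203 = 3;  t_204 = 6;  t_205 = 9;  t_206 = 10
  t_207 = 0;  t_208 = 3;  t_209 = 5;  t_210 = 11;  t_211 = 0;  t_212 = 5
  t_213 = 8;  t_214 = 0;  t_215 = 9;  t_216 = 3;  t_217 = 10;  t_218 = 12
  t_219 = 5;  t_220 = 8;  t_221 = 3;  t_222 = 5;  t_223 = 0;  t_224 = 6
  t_225 = 3;  t_226 = 1;  t_227 = 7;  t_228 = 2;  t_229 = 11;  t_230 = 5
  t_231 = 3;  t_232 = 4;  t_233 = 6;  t_234 = 8;  t_235 = 4;  t_236 = 5
  t_237 = 3;  t_238 = 12;  t_239 = 4;  t_240 = 0;  t_241 = 2;  t_242 = 7
  t_243 = 1;  t_244 = 5;  t_245 = 10;  t_246 = 3;  t_247 = 11;  t_248 = 12
  t_249 = 8;  t_250 = 1;  t_251 = 4;  t_252 = 4;  t_253 = 8;  t_254 = 11
  t_255 = 6;  t_256 = 1;  t_257 = 1;  t_258 = 1;  t_259 = 3;  t_260 = 9
  t_261 = 7;  t_262 = 0;  t_263 = 7;  t_264 = 0;  t_265 = 8;  t_266 = 3
  t_267 = 7;  t_268 = 6;  t_269 = 4;  t_270 = 9;  t_271 = 8;  t_272 = 0
  t_273 = 10;  t_274 = 6;  t_275 = 9
t_276 = 3·9 + 3·6 + 10·10 = 2
t_277 = 3·2 + 3·9 + 10·6 = 2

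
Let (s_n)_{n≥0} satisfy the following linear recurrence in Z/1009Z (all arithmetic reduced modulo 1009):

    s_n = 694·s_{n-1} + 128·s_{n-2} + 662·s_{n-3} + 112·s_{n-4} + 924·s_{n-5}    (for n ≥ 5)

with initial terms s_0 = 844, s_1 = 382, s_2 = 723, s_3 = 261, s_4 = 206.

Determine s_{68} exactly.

s_5 = 694·206 + 128·261 + 662·723 + 112·382 + 924·844 = 462
s_6 = 694·462 + 128·206 + 662·261 + 112·723 + 924·382 = 217
s_7 = 694·217 + 128·462 + 662·206 + 112·261 + 924·723 = 84
s_8 = 694·84 + 128·217 + 662·462 + 112·206 + 924·261 = 302
s_9 = 694·302 + 128·84 + 662·217 + 112·462 + 924·206 = 682
s_10 = 694·682 + 128·302 + 662·84 + 112·217 + 924·462 = 683
s_11 = 694·683 + 128·682 + 662·302 + 112·84 + 924·217 = 480
s_12 = 694·480 + 128·683 + 662·682 + 112·302 + 924·84 = 702
s_13 = 694·702 + 128·480 + 662·683 + 112·682 + 924·302 = 110
s_14 = 694·110 + 128·702 + 662·480 + 112·683 + 924·682 = 0
s_15 = 694·0 + 128·110 + 662·702 + 112·480 + 924·683 = 279
s_16 = 694·279 + 128·0 + 662·110 + 112·702 + 924·480 = 561
s_17 = 694·561 + 128·279 + 662·0 + 112·110 + 924·702 = 330
s_18 = 694·330 + 128·561 + 662·279 + 112·0 + 924·110 = 937
s_19 = 694·937 + 128·330 + 662·561 + 112·279 + 924·0 = 383
s_20 = 694·383 + 128·937 + 662·330 + 112·561 + 924·279 = 582
s_21 = 694·582 + 128·383 + 662·937 + 112·330 + 924·561 = 24
s_22 = 694·24 + 128·582 + 662·383 + 112·937 + 924·330 = 839
s_23 = 694·839 + 128·24 + 662·582 + 112·383 + 924·937 = 548
s_24 = 694·548 + 128·839 + 662·24 + 112·582 + 924·383 = 442
s_25 = 694·442 + 128·548 + 662·839 + 112·24 + 924·582 = 635
s_26 = 694·635 + 128·442 + 662·548 + 112·839 + 924·24 = 483
s_27 = 694·483 + 128·635 + 662·442 + 112·548 + 924·839 = 919
s_28 = 694·919 + 128·483 + 662·635 + 112·442 + 924·548 = 896
s_29 = 694·896 + 128·919 + 662·483 + 112·635 + 924·442 = 5
s_30 = 694·5 + 128·896 + 662·919 + 112·483 + 924·635 = 177
s_31 = 694·177 + 128·5 + 662·896 + 112·919 + 924·483 = 564
s_32 = 694·564 + 128·177 + 662·5 + 112·896 + 924·919 = 704
s_33 = 694·704 + 128·564 + 662·177 + 112·5 + 924·896 = 978
s_34 = 694·978 + 128·704 + 662·564 + 112·177 + 924·5 = 252
s_35 = 694·252 + 128·978 + 662·704 + 112·564 + 924·177 = 989
s_36 = 694·989 + 128·252 + 662·978 + 112·704 + 924·564 = 510
s_37 = 694·510 + 128·989 + 662·252 + 112·978 + 924·704 = 842
s_38 = 694·842 + 128·510 + 662·989 + 112·252 + 924·978 = 298
s_39 = 694·298 + 128·842 + 662·510 + 112·989 + 924·252 = 950
s_40 = 694·950 + 128·298 + 662·842 + 112·510 + 924·989 = 959
s_41 = 694·959 + 128·950 + 662·298 + 112·842 + 924·510 = 142
s_42 = 694·142 + 128·959 + 662·950 + 112·298 + 924·842 = 770
s_43 = 694·770 + 128·142 + 662·959 + 112·950 + 924·298 = 171
s_44 = 694·171 + 128·770 + 662·142 + 112·959 + 924·950 = 890
s_45 = 694·890 + 128·171 + 662·770 + 112·142 + 924·959 = 11
s_46 = 694·11 + 128·890 + 662·171 + 112·770 + 924·142 = 172
s_47 = 694·172 + 128·11 + 662·890 + 112·171 + 924·770 = 745
s_48 = 694·745 + 128·172 + 662·11 + 112·890 + 924·171 = 848
s_49 = 694·848 + 128·745 + 662·172 + 112·11 + 924·890 = 874
s_50 = 694·874 + 128·848 + 662·745 + 112·172 + 924·11 = 684
s_51 = 694·684 + 128·874 + 662·848 + 112·745 + 924·172 = 919
s_52 = 694·919 + 128·684 + 662·874 + 112·848 + 924·745 = 670
s_53 = 694·670 + 128·919 + 662·684 + 112·874 + 924·848 = 769
s_54 = 694·769 + 128·670 + 662·919 + 112·684 + 924·874 = 171
s_55 = 694·171 + 128·769 + 662·670 + 112·919 + 924·684 = 143
s_56 = 694·143 + 128·171 + 662·769 + 112·670 + 924·919 = 544
s_57 = 694·544 + 128·143 + 662·171 + 112·769 + 924·670 = 423
s_58 = 694·423 + 128·544 + 662·143 + 112·171 + 924·769 = 984
s_59 = 694·984 + 128·423 + 662·544 + 112·143 + 924·171 = 857
s_60 = 694·857 + 128·984 + 662·423 + 112·544 + 924·143 = 149
s_61 = 694·149 + 128·857 + 662·984 + 112·423 + 924·544 = 933
s_62 = 694·933 + 128·149 + 662·857 + 112·984 + 924·423 = 497
s_63 = 694·497 + 128·933 + 662·149 + 112·857 + 924·984 = 194
s_64 = 694·194 + 128·497 + 662·933 + 112·149 + 924·857 = 973
s_65 = 694·973 + 128·194 + 662·497 + 112·933 + 924·149 = 949
s_66 = 694·949 + 128·973 + 662·194 + 112·497 + 924·933 = 17
s_67 = 694·17 + 128·949 + 662·973 + 112·194 + 924·497 = 129
s_68 = 694·129 + 128·17 + 662·949 + 112·973 + 924·194 = 181

181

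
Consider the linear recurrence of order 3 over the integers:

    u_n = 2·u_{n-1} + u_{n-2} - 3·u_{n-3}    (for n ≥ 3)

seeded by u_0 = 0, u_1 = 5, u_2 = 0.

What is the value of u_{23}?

u_3 = 2·0 + 1·5 + -3·0 = 5
u_4 = 2·5 + 1·0 + -3·5 = -5
u_5 = 2·-5 + 1·5 + -3·0 = -5
u_6 = 2·-5 + 1·-5 + -3·5 = -30
u_7 = 2·-30 + 1·-5 + -3·-5 = -50
u_8 = 2·-50 + 1·-30 + -3·-5 = -115
u_9 = 2·-115 + 1·-50 + -3·-30 = -190
u_10 = 2·-190 + 1·-115 + -3·-50 = -345
u_11 = 2·-345 + 1·-190 + -3·-115 = -535
u_12 = 2·-535 + 1·-345 + -3·-190 = -845
u_13 = 2·-845 + 1·-535 + -3·-345 = -1190
u_14 = 2·-1190 + 1·-845 + -3·-535 = -1620
u_15 = 2·-1620 + 1·-1190 + -3·-845 = -1895
u_16 = 2·-1895 + 1·-1620 + -3·-1190 = -1840
u_17 = 2·-1840 + 1·-1895 + -3·-1620 = -715
u_18 = 2·-715 + 1·-1840 + -3·-1895 = 2415
u_19 = 2·2415 + 1·-715 + -3·-1840 = 9635
u_20 = 2·9635 + 1·2415 + -3·-715 = 23830
u_21 = 2·23830 + 1·9635 + -3·2415 = 50050
u_22 = 2·50050 + 1·23830 + -3·9635 = 95025
u_23 = 2·95025 + 1·50050 + -3·23830 = 168610

168610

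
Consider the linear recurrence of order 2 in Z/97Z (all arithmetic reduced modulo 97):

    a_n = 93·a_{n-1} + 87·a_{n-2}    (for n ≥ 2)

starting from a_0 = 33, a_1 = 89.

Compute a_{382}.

a_2 = 93·89 + 87·33 = 90
a_3 = 93·90 + 87·89 = 11
a_4 = 93·11 + 87·90 = 26
a_5 = 93·26 + 87·11 = 77
a_6 = 93·77 + 87·26 = 14
a_7 = 93·14 + 87·77 = 47
a_8 = 93·47 + 87·14 = 60
a_9 = 93·60 + 87·47 = 66
a_10 = 93·66 + 87·60 = 9
a_11 = 93·9 + 87·66 = 80
a_12 = 93·80 + 87·9 = 75
a_13 = 93·75 + 87·80 = 64
a_14 = 93·64 + 87·75 = 61
a_15 = 93·61 + 87·64 = 86
a_16 = 93·86 + 87·61 = 16
a_17 = 93·16 + 87·86 = 46
a_18 = 93·46 + 87·16 = 44
a_19 = 93·44 + 87·46 = 43
a_20 = 93·43 + 87·44 = 67
a_21 = 93·67 + 87·43 = 78
a_22 = 93·78 + 87·67 = 85
a_23 = 93·85 + 87·78 = 44
a_24 = 93·44 + 87·85 = 41
a_25 = 93·41 + 87·44 = 75
a_26 = 93·75 + 87·41 = 66
a_27 = 93·66 + 87·75 = 53
a_28 = 93·53 + 87·66 = 1
a_29 = 93·1 + 87·53 = 48
a_30 = 93·48 + 87·1 = 89
a_31 = 93·89 + 87·48 = 37
a_32 = 93·37 + 87·89 = 29
a_33 = 93·29 + 87·37 = 96
a_34 = 93·96 + 87·29 = 5
a_35 = 93·5 + 87·96 = 87
a_36 = 93·87 + 87·5 = 87
a_37 = 93·87 + 87·87 = 43
a_38 = 93·43 + 87·87 = 25
a_39 = 93·25 + 87·43 = 52
a_40 = 93·52 + 87·25 = 27
a_41 = 93·27 + 87·52 = 51
a_42 = 93·51 + 87·27 = 11
a_43 = 93·11 + 87·51 = 28
a_44 = 93·28 + 87·11 = 69
a_45 = 93·69 + 87·28 = 26
a_46 = 93·26 + 87·69 = 79
a_47 = 93·79 + 87·26 = 6
a_48 = 93·6 + 87·79 = 59
a_49 = 93·59 + 87·6 = 92
a_50 = 93·92 + 87·59 = 12
a_51 = 93·12 + 87·92 = 2
a_52 = 93·2 + 87·12 = 66
a_53 = 93·66 + 87·2 = 7
a_54 = 93·7 + 87·66 = 88
a_55 = 93·88 + 87·7 = 63
a_56 = 93·63 + 87·88 = 32
a_57 = 93·32 + 87·63 = 18
a_58 = 93·18 + 87·32 = 93
a_59 = 93·93 + 87·18 = 30
a_60 = 93·30 + 87·93 = 17
a_61 = 93·17 + 87·30 = 20
a_62 = 93·20 + 87·17 = 41
a_63 = 93·41 + 87·20 = 24
a_64 = 93·24 + 87·41 = 76
a_65 = 93·76 + 87·24 = 38
a_66 = 93·38 + 87·76 = 58
a_67 = 93·58 + 87·38 = 67
a_68 = 93·67 + 87·58 = 25
a_69 = 93·25 + 87·67 = 6
a_70 = 93·6 + 87·25 = 17
a_71 = 93·17 + 87·6 = 66
a_72 = 93·66 + 87·17 = 51
a_73 = 93·51 + 87·66 = 9
a_74 = 93·9 + 87·51 = 36
a_75 = 93·36 + 87·9 = 57
a_76 = 93·57 + 87·36 = 91
a_77 = 93·91 + 87·57 = 36
a_78 = 93·36 + 87·91 = 13
a_79 = 93·13 + 87·36 = 73
a_80 = 93·73 + 87·13 = 63
a_81 = 93·63 + 87·73 = 85
a_82 = 93·85 + 87·63 = 0
a_83 = 93·0 + 87·85 = 23
a_84 = 93·23 + 87·0 = 5
a_85 = 93·5 + 87·23 = 41
a_86 = 93·41 + 87·5 = 77
a_87 = 93·77 + 87·41 = 58
a_88 = 93·58 + 87·77 = 65
a_89 = 93·65 + 87·58 = 33
a_90 = 93·33 + 87·65 = 91
a_91 = 93·91 + 87·33 = 82
a_92 = 93·82 + 87·91 = 23
a_93 = 93·23 + 87·82 = 58
a_94 = 93·58 + 87·23 = 23
a_95 = 93·23 + 87·58 = 7
a_96 = 93·7 + 87·23 = 33
a_97 = 93·33 + 87·7 = 89
(a_96, a_97) = (33, 89) = (a_0, a_1), so the sequence has period 96.
382 ≡ 94 (mod 96), hence a_382 = a_94 = 23.

23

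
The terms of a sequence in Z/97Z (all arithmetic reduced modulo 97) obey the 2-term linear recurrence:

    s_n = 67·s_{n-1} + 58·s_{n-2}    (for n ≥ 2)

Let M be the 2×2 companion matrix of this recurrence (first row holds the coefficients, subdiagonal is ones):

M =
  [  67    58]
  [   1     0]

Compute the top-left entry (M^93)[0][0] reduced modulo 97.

(M^93)[0][0] is the top entry after applying M 93 times to the unit state (1, 0). Equivalently it is h_{94} for the auxiliary sequence (h_n) obeying the same recurrence with h_1 = 1 and h_i = 0 for 0 ≤ i < 1:
h_2 = 67·1 + 58·0 = 67
h_3 = 67·67 + 58·1 = 85
h_4 = 67·85 + 58·67 = 75
h_5 = 67·75 + 58·85 = 61
h_6 = 67·61 + 58·75 = 95
h_7 = 67·95 + 58·61 = 9
h_8 = 67·9 + 58·95 = 2
h_9 = 67·2 + 58·9 = 74
h_10 = 67·74 + 58·2 = 30
h_11 = 67·30 + 58·74 = 94
h_12 = 67·94 + 58·30 = 84
h_13 = 67·84 + 58·94 = 22
h_14 = 67·22 + 58·84 = 41
h_15 = 67·41 + 58·22 = 46
h_16 = 67·46 + 58·41 = 28
h_17 = 67·28 + 58·46 = 82
h_18 = 67·82 + 58·28 = 37
h_19 = 67·37 + 58·82 = 57
h_20 = 67·57 + 58·37 = 48
h_21 = 67·48 + 58·57 = 23
h_22 = 67·23 + 58·48 = 57
h_23 = 67·57 + 58·23 = 12
h_24 = 67·12 + 58·57 = 36
h_25 = 67·36 + 58·12 = 4
h_26 = 67·4 + 58·36 = 28
h_27 = 67·28 + 58·4 = 71
h_28 = 67·71 + 58·28 = 76
h_29 = 67·76 + 58·71 = 92
h_30 = 67·92 + 58·76 = 96
h_31 = 67·96 + 58·92 = 31
h_32 = 67·31 + 58·96 = 79
h_33 = 67·79 + 58·31 = 10
h_34 = 67·10 + 58·79 = 14
h_35 = 67·14 + 58·10 = 63
h_36 = 67·63 + 58·14 = 86
h_37 = 67·86 + 58·63 = 7
h_38 = 67·7 + 58·86 = 25
h_39 = 67·25 + 58·7 = 44
h_40 = 67·44 + 58·25 = 33
h_41 = 67·33 + 58·44 = 10
h_42 = 67·10 + 58·33 = 62
h_43 = 67·62 + 58·10 = 78
h_44 = 67·78 + 58·62 = 92
h_45 = 67·92 + 58·78 = 18
h_46 = 67·18 + 58·92 = 43
h_47 = 67·43 + 58·18 = 45
h_48 = 67·45 + 58·43 = 77
h_49 = 67·77 + 58·45 = 9
h_50 = 67·9 + 58·77 = 25
h_51 = 67·25 + 58·9 = 63
h_52 = 67·63 + 58·25 = 45
h_53 = 67·45 + 58·63 = 73
h_54 = 67·73 + 58·45 = 32
h_55 = 67·32 + 58·73 = 73
h_56 = 67·73 + 58·32 = 54
h_57 = 67·54 + 58·73 = 92
h_58 = 67·92 + 58·54 = 81
h_59 = 67·81 + 58·92 = 93
h_60 = 67·93 + 58·81 = 65
h_61 = 67·65 + 58·93 = 49
h_62 = 67·49 + 58·65 = 69
h_63 = 67·69 + 58·49 = 93
h_64 = 67·93 + 58·69 = 48
h_65 = 67·48 + 58·93 = 74
h_66 = 67·74 + 58·48 = 79
h_67 = 67·79 + 58·74 = 79
h_68 = 67·79 + 58·79 = 78
h_69 = 67·78 + 58·79 = 11
h_70 = 67·11 + 58·78 = 23
h_71 = 67·23 + 58·11 = 45
h_72 = 67·45 + 58·23 = 81
h_73 = 67·81 + 58·45 = 83
h_74 = 67·83 + 58·81 = 74
h_75 = 67·74 + 58·83 = 72
h_76 = 67·72 + 58·74 = 95
h_77 = 67·95 + 58·72 = 65
h_78 = 67·65 + 58·95 = 68
h_79 = 67·68 + 58·65 = 81
h_80 = 67·81 + 58·68 = 59
h_81 = 67·59 + 58·81 = 18
h_82 = 67·18 + 58·59 = 69
h_83 = 67·69 + 58·18 = 41
h_84 = 67·41 + 58·69 = 56
h_85 = 67·56 + 58·41 = 19
h_86 = 67·19 + 58·56 = 59
h_87 = 67·59 + 58·19 = 11
h_88 = 67·11 + 58·59 = 85
h_89 = 67·85 + 58·11 = 28
h_90 = 67·28 + 58·85 = 16
h_91 = 67·16 + 58·28 = 77
h_92 = 67·77 + 58·16 = 73
h_93 = 67·73 + 58·77 = 45
h_94 = 67·45 + 58·73 = 71

71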